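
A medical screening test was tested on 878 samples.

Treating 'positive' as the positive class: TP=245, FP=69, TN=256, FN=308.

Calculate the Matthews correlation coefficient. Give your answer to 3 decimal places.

0.232

MCC = (TP·TN − FP·FN) / √((TP+FP)(TP+FN)(TN+FP)(TN+FN))
Numerator = 245·256 − 69·308 = 41468
Denominator = √(314·553·325·564) = √31828578600 = 178405.6574
MCC = 41468 / 178405.6574 = 0.232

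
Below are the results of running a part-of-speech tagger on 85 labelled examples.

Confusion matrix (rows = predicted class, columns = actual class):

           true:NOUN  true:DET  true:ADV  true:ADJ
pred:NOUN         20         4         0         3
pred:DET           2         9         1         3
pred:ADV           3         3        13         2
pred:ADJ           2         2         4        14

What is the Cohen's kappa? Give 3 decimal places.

0.540

Observed agreement pₒ = trace/N = 56/85 = 0.6588
Expected agreement pₑ = Σ (rowᵢ·colᵢ)/N² = (27·27 + 18·15 + 18·21 + 22·22)/85² = 0.2576
κ = (pₒ − pₑ)/(1 − pₑ) = (0.6588 − 0.2576)/(1 − 0.2576) = 0.540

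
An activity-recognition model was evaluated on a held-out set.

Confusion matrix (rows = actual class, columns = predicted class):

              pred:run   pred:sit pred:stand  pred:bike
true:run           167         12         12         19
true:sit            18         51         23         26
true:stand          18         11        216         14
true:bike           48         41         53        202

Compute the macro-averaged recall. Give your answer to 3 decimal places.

Per-class recall (TP/(TP+FN)):
  run: TP=167, FN=12+12+19=43 → 167/210 = 0.7952
  sit: TP=51, FN=18+23+26=67 → 51/118 = 0.4322
  stand: TP=216, FN=18+11+14=43 → 216/259 = 0.8340
  bike: TP=202, FN=48+41+53=142 → 202/344 = 0.5872
Macro-recall = mean = (0.7952 + 0.4322 + 0.8340 + 0.5872) / 4 = 0.662

0.662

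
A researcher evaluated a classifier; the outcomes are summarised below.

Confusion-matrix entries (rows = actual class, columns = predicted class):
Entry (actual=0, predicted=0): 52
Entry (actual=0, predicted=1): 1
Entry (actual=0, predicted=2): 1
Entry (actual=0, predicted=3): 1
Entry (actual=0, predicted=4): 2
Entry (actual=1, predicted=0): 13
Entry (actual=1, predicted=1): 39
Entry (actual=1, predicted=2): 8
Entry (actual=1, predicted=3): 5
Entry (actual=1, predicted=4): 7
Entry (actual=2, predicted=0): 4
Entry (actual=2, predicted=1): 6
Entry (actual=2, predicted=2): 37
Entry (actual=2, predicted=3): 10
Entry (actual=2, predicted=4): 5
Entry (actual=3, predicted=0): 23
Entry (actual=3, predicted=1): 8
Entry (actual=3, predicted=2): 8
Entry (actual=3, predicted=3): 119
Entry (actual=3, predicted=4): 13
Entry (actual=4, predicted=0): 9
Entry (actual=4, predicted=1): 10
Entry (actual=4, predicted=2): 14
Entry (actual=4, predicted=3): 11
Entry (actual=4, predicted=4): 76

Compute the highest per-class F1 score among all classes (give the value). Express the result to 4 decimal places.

0.7508

Per-class F1 score (2·TP/(2·TP+FP+FN)):
  0: TP=52, FP=13+4+23+9=49, FN=1+1+1+2=5 → 104/158 = 0.65823
  1: TP=39, FP=1+6+8+10=25, FN=13+8+5+7=33 → 78/136 = 0.57353
  2: TP=37, FP=1+8+8+14=31, FN=4+6+10+5=25 → 74/130 = 0.56923
  3: TP=119, FP=1+5+10+11=27, FN=23+8+8+13=52 → 238/317 = 0.75079
  4: TP=76, FP=2+7+5+13=27, FN=9+10+14+11=44 → 152/223 = 0.68161
Highest is class '3' with F1 score = 0.7508.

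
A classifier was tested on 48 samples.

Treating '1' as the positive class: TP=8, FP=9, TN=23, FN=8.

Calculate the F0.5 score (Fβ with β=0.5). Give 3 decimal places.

Fβ = (1+β²)·TP / ((1+β²)·TP + β²·FN + FP), with β²=1/4
= 1.25·8 / (1.25·8 + 0.25·8 + 9) = 0.476

0.476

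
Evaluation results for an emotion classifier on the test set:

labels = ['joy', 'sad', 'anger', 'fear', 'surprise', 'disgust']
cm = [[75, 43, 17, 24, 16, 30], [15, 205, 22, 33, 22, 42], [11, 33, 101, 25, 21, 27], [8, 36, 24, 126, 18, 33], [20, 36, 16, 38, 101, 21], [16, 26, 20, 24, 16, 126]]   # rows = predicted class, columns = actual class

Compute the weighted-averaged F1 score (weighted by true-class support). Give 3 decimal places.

0.503

Per-class F1 score (2·TP/(2·TP+FP+FN)):
  joy: TP=75, FP=43+17+24+16+30=130, FN=15+11+8+20+16=70 → 150/350 = 0.4286
  sad: TP=205, FP=15+22+33+22+42=134, FN=43+33+36+36+26=174 → 410/718 = 0.5710
  anger: TP=101, FP=11+33+25+21+27=117, FN=17+22+24+16+20=99 → 202/418 = 0.4833
  fear: TP=126, FP=8+36+24+18+33=119, FN=24+33+25+38+24=144 → 252/515 = 0.4893
  surprise: TP=101, FP=20+36+16+38+21=131, FN=16+22+21+18+16=93 → 202/426 = 0.4742
  disgust: TP=126, FP=16+26+20+24+16=102, FN=30+42+27+33+21=153 → 252/507 = 0.4970
Weighted-F1 score = Σ (supportᵢ/N)·F1 scoreᵢ with N=1467: (145/1467)·0.4286 + (379/1467)·0.5710 + (200/1467)·0.4833 + (270/1467)·0.4893 + (194/1467)·0.4742 + (279/1467)·0.4970 = 0.503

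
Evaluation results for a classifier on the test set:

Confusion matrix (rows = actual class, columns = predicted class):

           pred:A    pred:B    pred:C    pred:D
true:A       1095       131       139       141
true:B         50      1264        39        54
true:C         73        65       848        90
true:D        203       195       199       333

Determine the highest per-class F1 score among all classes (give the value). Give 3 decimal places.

0.826

Per-class F1 score (2·TP/(2·TP+FP+FN)):
  A: TP=1095, FP=50+73+203=326, FN=131+139+141=411 → 2190/2927 = 0.7482
  B: TP=1264, FP=131+65+195=391, FN=50+39+54=143 → 2528/3062 = 0.8256
  C: TP=848, FP=139+39+199=377, FN=73+65+90=228 → 1696/2301 = 0.7371
  D: TP=333, FP=141+54+90=285, FN=203+195+199=597 → 666/1548 = 0.4302
Highest is class 'B' with F1 score = 0.826.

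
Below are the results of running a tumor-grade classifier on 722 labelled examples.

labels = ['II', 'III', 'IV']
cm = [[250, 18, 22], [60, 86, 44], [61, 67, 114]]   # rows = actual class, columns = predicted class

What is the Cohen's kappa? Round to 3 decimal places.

0.418

Observed agreement pₒ = trace/N = 450/722 = 0.6233
Expected agreement pₑ = Σ (rowᵢ·colᵢ)/N² = (290·371 + 190·171 + 242·180)/722² = 0.3523
κ = (pₒ − pₑ)/(1 − pₑ) = (0.6233 − 0.3523)/(1 − 0.3523) = 0.418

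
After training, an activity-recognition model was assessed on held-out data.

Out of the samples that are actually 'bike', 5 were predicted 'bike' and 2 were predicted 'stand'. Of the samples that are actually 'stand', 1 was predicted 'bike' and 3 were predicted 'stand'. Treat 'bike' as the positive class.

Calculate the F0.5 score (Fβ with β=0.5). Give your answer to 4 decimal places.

Fβ = (1+β²)·TP / ((1+β²)·TP + β²·FN + FP), with β²=1/4
= 1.25·5 / (1.25·5 + 0.25·2 + 1) = 0.8065

0.8065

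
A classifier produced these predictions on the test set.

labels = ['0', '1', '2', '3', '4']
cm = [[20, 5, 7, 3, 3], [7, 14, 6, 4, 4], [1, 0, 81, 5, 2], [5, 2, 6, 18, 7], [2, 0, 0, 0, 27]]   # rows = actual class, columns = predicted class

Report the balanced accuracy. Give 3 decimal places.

0.648

Balanced accuracy = mean of per-class recall.
  0: recall = 20/38 = 0.5263
  1: recall = 14/35 = 0.4000
  2: recall = 81/89 = 0.9101
  3: recall = 18/38 = 0.4737
  4: recall = 27/29 = 0.9310
Mean = (0.5263 + 0.4000 + 0.9101 + 0.4737 + 0.9310) / 5 = 0.648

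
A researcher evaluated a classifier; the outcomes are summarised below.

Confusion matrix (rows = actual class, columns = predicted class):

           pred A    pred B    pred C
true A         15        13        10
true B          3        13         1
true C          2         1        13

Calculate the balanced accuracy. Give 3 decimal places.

Balanced accuracy = mean of per-class recall.
  A: recall = 15/38 = 0.3947
  B: recall = 13/17 = 0.7647
  C: recall = 13/16 = 0.8125
Mean = (0.3947 + 0.7647 + 0.8125) / 3 = 0.657

0.657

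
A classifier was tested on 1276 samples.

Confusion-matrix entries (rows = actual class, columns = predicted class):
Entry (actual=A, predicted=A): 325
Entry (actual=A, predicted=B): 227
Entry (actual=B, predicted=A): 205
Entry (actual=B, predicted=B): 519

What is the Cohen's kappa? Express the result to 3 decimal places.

Observed agreement pₒ = trace/N = 844/1276 = 0.6614
Expected agreement pₑ = Σ (rowᵢ·colᵢ)/N² = (552·530 + 724·746)/1276² = 0.5114
κ = (pₒ − pₑ)/(1 − pₑ) = (0.6614 − 0.5114)/(1 − 0.5114) = 0.307

0.307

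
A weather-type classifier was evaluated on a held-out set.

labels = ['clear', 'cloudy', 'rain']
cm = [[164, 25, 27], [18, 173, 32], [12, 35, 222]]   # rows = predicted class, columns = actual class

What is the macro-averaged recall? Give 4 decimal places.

0.7926

Per-class recall (TP/(TP+FN)):
  clear: TP=164, FN=18+12=30 → 164/194 = 0.84536
  cloudy: TP=173, FN=25+35=60 → 173/233 = 0.74249
  rain: TP=222, FN=27+32=59 → 222/281 = 0.79004
Macro-recall = mean = (0.84536 + 0.74249 + 0.79004) / 3 = 0.7926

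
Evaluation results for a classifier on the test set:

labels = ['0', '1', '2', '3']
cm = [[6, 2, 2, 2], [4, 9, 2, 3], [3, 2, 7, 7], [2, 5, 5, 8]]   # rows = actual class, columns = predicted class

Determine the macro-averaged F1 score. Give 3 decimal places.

0.436

Per-class F1 score (2·TP/(2·TP+FP+FN)):
  0: TP=6, FP=4+3+2=9, FN=2+2+2=6 → 12/27 = 0.4444
  1: TP=9, FP=2+2+5=9, FN=4+2+3=9 → 18/36 = 0.5000
  2: TP=7, FP=2+2+5=9, FN=3+2+7=12 → 14/35 = 0.4000
  3: TP=8, FP=2+3+7=12, FN=2+5+5=12 → 16/40 = 0.4000
Macro-F1 score = mean = (0.4444 + 0.5000 + 0.4000 + 0.4000) / 4 = 0.436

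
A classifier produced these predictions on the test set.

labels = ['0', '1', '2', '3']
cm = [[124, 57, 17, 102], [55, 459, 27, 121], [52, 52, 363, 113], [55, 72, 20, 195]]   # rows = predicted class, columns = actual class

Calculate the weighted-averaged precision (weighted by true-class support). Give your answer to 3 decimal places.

Per-class precision (TP/(TP+FP)):
  0: TP=124, FP=57+17+102=176 → 124/300 = 0.4133
  1: TP=459, FP=55+27+121=203 → 459/662 = 0.6934
  2: TP=363, FP=52+52+113=217 → 363/580 = 0.6259
  3: TP=195, FP=55+72+20=147 → 195/342 = 0.5702
Weighted-precision = Σ (supportᵢ/N)·precisionᵢ with N=1884: (286/1884)·0.4133 + (640/1884)·0.6934 + (427/1884)·0.6259 + (531/1884)·0.5702 = 0.601

0.601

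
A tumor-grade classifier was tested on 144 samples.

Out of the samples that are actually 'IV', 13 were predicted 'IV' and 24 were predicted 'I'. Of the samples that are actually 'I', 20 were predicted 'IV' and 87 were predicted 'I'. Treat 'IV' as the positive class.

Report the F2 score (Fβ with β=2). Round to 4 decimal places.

Fβ = (1+β²)·TP / ((1+β²)·TP + β²·FN + FP), with β²=4
= 5·13 / (5·13 + 4·24 + 20) = 0.3591

0.3591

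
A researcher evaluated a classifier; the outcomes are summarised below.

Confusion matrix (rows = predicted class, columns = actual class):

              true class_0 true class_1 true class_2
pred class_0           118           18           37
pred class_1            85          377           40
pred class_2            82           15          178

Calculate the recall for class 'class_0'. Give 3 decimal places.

Take TP from the diagonal, FP from the rest of the 'class_0' prediction marginal, FN from the rest of the 'class_0' actual marginal.
recall = TP/(TP+FN).
class_0: TP=118, FN=85+82=167 → 118/285 = 0.4140

0.414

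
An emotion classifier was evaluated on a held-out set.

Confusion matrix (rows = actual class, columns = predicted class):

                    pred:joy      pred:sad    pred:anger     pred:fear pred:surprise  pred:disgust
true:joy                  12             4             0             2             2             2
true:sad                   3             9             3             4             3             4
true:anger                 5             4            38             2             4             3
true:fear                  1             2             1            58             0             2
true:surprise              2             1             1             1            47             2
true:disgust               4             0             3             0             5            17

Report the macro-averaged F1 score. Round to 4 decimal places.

0.6509

Per-class F1 score (2·TP/(2·TP+FP+FN)):
  joy: TP=12, FP=3+5+1+2+4=15, FN=4+0+2+2+2=10 → 24/49 = 0.48980
  sad: TP=9, FP=4+4+2+1+0=11, FN=3+3+4+3+4=17 → 18/46 = 0.39130
  anger: TP=38, FP=0+3+1+1+3=8, FN=5+4+2+4+3=18 → 76/102 = 0.74510
  fear: TP=58, FP=2+4+2+1+0=9, FN=1+2+1+0+2=6 → 116/131 = 0.88550
  surprise: TP=47, FP=2+3+4+0+5=14, FN=2+1+1+1+2=7 → 94/115 = 0.81739
  disgust: TP=17, FP=2+4+3+2+2=13, FN=4+0+3+0+5=12 → 34/59 = 0.57627
Macro-F1 score = mean = (0.48980 + 0.39130 + 0.74510 + 0.88550 + 0.81739 + 0.57627) / 6 = 0.6509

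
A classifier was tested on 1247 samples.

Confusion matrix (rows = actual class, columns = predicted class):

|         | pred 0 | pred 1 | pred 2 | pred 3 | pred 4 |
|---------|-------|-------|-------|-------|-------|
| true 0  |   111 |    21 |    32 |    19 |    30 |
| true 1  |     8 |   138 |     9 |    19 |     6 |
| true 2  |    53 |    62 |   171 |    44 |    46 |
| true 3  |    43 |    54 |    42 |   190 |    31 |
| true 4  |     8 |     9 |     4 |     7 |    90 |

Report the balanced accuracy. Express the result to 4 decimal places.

Balanced accuracy = mean of per-class recall.
  0: recall = 111/213 = 0.52113
  1: recall = 138/180 = 0.76667
  2: recall = 171/376 = 0.45479
  3: recall = 190/360 = 0.52778
  4: recall = 90/118 = 0.76271
Mean = (0.52113 + 0.76667 + 0.45479 + 0.52778 + 0.76271) / 5 = 0.6066

0.6066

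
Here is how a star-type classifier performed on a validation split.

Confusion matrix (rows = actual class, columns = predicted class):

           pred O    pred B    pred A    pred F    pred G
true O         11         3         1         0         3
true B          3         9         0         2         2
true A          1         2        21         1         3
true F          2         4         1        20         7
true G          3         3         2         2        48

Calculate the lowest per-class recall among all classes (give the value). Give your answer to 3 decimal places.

0.563

Per-class recall (TP/(TP+FN)):
  O: TP=11, FN=3+1+0+3=7 → 11/18 = 0.6111
  B: TP=9, FN=3+0+2+2=7 → 9/16 = 0.5625
  A: TP=21, FN=1+2+1+3=7 → 21/28 = 0.7500
  F: TP=20, FN=2+4+1+7=14 → 20/34 = 0.5882
  G: TP=48, FN=3+3+2+2=10 → 48/58 = 0.8276
Lowest is class 'B' with recall = 0.563.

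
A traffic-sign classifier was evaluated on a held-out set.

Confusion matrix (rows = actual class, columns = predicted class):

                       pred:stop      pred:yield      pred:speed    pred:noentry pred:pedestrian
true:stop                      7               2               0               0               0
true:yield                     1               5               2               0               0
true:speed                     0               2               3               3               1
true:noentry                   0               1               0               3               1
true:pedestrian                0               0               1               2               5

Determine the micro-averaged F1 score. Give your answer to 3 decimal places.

0.590

Micro-averaging pools counts across classes: ΣTP=23, ΣFP=16, ΣFN=16.
Micro-F1 score = 2·TP/(2·TP+FP+FN) on pooled counts = 0.590 (equals overall accuracy in single-label multiclass).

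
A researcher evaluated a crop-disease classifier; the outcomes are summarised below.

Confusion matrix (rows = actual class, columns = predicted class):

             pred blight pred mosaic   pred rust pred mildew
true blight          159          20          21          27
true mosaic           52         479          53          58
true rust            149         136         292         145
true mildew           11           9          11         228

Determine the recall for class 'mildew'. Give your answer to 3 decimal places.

0.880

One-vs-rest for 'mildew': TP = diagonal; FP = other classes predicted 'mildew'; FN = 'mildew' predicted as other.
recall = TP/(TP+FN).
mildew: TP=228, FN=11+9+11=31 → 228/259 = 0.8803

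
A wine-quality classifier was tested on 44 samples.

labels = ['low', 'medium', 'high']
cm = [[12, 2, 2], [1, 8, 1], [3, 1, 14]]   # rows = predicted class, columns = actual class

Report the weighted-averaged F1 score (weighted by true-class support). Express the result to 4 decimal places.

0.7723

Per-class F1 score (2·TP/(2·TP+FP+FN)):
  low: TP=12, FP=2+2=4, FN=1+3=4 → 24/32 = 0.75000
  medium: TP=8, FP=1+1=2, FN=2+1=3 → 16/21 = 0.76190
  high: TP=14, FP=3+1=4, FN=2+1=3 → 28/35 = 0.80000
Weighted-F1 score = Σ (supportᵢ/N)·F1 scoreᵢ with N=44: (16/44)·0.75000 + (11/44)·0.76190 + (17/44)·0.80000 = 0.7723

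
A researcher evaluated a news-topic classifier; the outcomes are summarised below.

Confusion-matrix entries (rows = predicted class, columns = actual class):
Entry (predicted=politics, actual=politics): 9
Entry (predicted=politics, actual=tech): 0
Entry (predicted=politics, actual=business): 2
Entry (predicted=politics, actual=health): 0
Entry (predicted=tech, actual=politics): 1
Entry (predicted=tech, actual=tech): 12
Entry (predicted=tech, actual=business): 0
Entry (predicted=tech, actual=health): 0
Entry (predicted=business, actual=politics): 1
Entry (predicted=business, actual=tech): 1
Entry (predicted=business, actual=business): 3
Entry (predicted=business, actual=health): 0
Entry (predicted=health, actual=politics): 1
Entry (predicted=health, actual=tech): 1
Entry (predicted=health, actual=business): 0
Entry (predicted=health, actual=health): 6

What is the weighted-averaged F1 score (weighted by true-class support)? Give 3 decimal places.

0.810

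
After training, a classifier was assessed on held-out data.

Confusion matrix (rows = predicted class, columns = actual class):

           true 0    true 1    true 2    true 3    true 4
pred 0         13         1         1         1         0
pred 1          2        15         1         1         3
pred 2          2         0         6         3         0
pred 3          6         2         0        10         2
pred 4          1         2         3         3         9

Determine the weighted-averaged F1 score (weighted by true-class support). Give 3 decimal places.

0.612

Per-class F1 score (2·TP/(2·TP+FP+FN)):
  0: TP=13, FP=1+1+1+0=3, FN=2+2+6+1=11 → 26/40 = 0.6500
  1: TP=15, FP=2+1+1+3=7, FN=1+0+2+2=5 → 30/42 = 0.7143
  2: TP=6, FP=2+0+3+0=5, FN=1+1+0+3=5 → 12/22 = 0.5455
  3: TP=10, FP=6+2+0+2=10, FN=1+1+3+3=8 → 20/38 = 0.5263
  4: TP=9, FP=1+2+3+3=9, FN=0+3+0+2=5 → 18/32 = 0.5625
Weighted-F1 score = Σ (supportᵢ/N)·F1 scoreᵢ with N=87: (24/87)·0.6500 + (20/87)·0.7143 + (11/87)·0.5455 + (18/87)·0.5263 + (14/87)·0.5625 = 0.612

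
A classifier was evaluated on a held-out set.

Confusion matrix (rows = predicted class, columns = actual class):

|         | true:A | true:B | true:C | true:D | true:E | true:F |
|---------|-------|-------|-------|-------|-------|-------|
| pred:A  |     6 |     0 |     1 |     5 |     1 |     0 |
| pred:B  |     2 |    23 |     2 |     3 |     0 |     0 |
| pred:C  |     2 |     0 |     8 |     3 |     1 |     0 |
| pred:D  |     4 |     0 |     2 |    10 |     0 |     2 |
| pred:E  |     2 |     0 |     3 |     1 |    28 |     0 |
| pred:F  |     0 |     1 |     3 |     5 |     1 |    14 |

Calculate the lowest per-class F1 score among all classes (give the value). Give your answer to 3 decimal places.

0.414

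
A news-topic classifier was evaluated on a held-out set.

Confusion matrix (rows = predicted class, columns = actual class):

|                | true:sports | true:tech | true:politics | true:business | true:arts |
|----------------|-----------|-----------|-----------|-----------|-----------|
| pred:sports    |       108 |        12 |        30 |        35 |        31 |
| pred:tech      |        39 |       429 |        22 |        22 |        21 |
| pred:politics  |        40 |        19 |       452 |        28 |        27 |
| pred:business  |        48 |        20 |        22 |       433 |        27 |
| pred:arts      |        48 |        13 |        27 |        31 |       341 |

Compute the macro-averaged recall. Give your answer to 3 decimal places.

Per-class recall (TP/(TP+FN)):
  sports: TP=108, FN=39+40+48+48=175 → 108/283 = 0.3816
  tech: TP=429, FN=12+19+20+13=64 → 429/493 = 0.8702
  politics: TP=452, FN=30+22+22+27=101 → 452/553 = 0.8174
  business: TP=433, FN=35+22+28+31=116 → 433/549 = 0.7887
  arts: TP=341, FN=31+21+27+27=106 → 341/447 = 0.7629
Macro-recall = mean = (0.3816 + 0.8702 + 0.8174 + 0.7887 + 0.7629) / 5 = 0.724

0.724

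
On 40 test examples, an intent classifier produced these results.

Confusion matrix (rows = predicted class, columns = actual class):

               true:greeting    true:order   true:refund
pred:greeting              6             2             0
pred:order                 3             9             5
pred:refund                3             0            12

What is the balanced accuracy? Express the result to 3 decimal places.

0.675

Balanced accuracy = mean of per-class recall.
  greeting: recall = 6/12 = 0.5000
  order: recall = 9/11 = 0.8182
  refund: recall = 12/17 = 0.7059
Mean = (0.5000 + 0.8182 + 0.7059) / 3 = 0.675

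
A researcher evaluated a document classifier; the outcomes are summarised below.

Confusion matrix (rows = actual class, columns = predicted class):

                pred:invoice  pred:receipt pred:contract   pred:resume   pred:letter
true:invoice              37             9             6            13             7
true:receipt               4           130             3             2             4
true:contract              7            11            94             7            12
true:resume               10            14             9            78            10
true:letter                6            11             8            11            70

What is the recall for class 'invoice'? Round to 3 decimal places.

Treat 'invoice' as positive and all other classes as negative.
recall = TP/(TP+FN).
invoice: TP=37, FN=9+6+13+7=35 → 37/72 = 0.5139

0.514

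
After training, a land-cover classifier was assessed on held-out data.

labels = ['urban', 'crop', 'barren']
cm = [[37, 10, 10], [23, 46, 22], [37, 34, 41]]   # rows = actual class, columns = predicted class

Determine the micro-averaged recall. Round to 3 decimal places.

0.477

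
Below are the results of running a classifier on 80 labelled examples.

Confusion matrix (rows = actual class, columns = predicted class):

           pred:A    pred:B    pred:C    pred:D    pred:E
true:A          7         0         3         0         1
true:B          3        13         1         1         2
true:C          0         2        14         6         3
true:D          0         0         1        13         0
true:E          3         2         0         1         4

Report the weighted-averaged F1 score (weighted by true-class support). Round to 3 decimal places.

0.635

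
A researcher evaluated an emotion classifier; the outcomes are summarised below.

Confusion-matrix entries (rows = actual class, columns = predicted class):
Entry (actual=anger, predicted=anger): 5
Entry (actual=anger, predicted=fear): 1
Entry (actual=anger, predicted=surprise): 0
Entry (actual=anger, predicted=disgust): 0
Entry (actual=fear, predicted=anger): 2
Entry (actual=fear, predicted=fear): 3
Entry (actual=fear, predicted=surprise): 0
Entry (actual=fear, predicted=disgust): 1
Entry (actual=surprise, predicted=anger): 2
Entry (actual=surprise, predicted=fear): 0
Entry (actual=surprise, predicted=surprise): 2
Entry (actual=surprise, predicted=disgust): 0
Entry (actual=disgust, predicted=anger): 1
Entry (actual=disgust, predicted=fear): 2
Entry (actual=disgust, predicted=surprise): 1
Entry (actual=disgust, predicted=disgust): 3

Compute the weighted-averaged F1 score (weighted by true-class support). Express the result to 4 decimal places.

0.5589

Per-class F1 score (2·TP/(2·TP+FP+FN)):
  anger: TP=5, FP=2+2+1=5, FN=1+0+0=1 → 10/16 = 0.62500
  fear: TP=3, FP=1+0+2=3, FN=2+0+1=3 → 6/12 = 0.50000
  surprise: TP=2, FP=0+0+1=1, FN=2+0+0=2 → 4/7 = 0.57143
  disgust: TP=3, FP=0+1+0=1, FN=1+2+1=4 → 6/11 = 0.54545
Weighted-F1 score = Σ (supportᵢ/N)·F1 scoreᵢ with N=23: (6/23)·0.62500 + (6/23)·0.50000 + (4/23)·0.57143 + (7/23)·0.54545 = 0.5589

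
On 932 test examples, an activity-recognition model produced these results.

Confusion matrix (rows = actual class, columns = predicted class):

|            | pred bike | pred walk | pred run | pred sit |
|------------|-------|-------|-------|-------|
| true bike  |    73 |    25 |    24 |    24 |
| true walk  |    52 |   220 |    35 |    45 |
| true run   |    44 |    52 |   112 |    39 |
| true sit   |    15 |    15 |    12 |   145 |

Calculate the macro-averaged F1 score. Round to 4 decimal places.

Per-class F1 score (2·TP/(2·TP+FP+FN)):
  bike: TP=73, FP=52+44+15=111, FN=25+24+24=73 → 146/330 = 0.44242
  walk: TP=220, FP=25+52+15=92, FN=52+35+45=132 → 440/664 = 0.66265
  run: TP=112, FP=24+35+12=71, FN=44+52+39=135 → 224/430 = 0.52093
  sit: TP=145, FP=24+45+39=108, FN=15+15+12=42 → 290/440 = 0.65909
Macro-F1 score = mean = (0.44242 + 0.66265 + 0.52093 + 0.65909) / 4 = 0.5713

0.5713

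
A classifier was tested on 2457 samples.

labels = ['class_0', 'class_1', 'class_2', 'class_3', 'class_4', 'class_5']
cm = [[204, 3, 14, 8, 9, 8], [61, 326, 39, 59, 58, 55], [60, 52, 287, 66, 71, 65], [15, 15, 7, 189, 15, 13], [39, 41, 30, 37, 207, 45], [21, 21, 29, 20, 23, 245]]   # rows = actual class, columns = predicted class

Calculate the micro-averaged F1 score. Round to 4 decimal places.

Micro-averaging pools counts across classes: ΣTP=1458, ΣFP=999, ΣFN=999.
Micro-F1 score = 2·TP/(2·TP+FP+FN) on pooled counts = 0.5934 (equals overall accuracy in single-label multiclass).

0.5934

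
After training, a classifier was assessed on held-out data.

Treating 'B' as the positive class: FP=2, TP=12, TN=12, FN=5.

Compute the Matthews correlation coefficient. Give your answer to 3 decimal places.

MCC = (TP·TN − FP·FN) / √((TP+FP)(TP+FN)(TN+FP)(TN+FN))
Numerator = 12·12 − 2·5 = 134
Denominator = √(14·17·14·17) = √56644 = 238.0000
MCC = 134 / 238.0000 = 0.563

0.563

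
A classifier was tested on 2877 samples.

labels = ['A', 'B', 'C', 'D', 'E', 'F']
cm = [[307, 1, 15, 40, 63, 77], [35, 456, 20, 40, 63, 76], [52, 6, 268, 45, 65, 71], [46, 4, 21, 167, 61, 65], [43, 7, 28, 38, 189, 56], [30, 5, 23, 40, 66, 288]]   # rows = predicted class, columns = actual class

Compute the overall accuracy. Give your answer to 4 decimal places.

0.5822

Accuracy = trace / total = (307+456+268+167+189+288=1675) / 2877 = 1675/2877 = 0.5822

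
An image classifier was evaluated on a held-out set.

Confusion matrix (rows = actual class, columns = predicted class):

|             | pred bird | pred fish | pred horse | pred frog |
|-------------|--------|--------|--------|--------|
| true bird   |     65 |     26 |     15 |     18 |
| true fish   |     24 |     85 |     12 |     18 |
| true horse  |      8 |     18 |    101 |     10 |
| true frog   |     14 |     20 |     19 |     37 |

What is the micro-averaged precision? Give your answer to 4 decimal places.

0.5878

Micro-averaging pools counts across classes: ΣTP=288, ΣFP=202, ΣFN=202.
Micro-precision = TP/(TP+FP) on pooled counts = 0.5878 (equals overall accuracy in single-label multiclass).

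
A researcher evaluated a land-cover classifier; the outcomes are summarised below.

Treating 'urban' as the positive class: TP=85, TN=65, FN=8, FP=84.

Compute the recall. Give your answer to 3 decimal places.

Recall = TP/(TP+FN) = 85/(85+8) = 85/93 = 0.914

0.914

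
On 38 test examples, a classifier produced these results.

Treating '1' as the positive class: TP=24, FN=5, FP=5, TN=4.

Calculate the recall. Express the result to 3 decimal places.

0.828

Recall = TP/(TP+FN) = 24/(24+5) = 24/29 = 0.828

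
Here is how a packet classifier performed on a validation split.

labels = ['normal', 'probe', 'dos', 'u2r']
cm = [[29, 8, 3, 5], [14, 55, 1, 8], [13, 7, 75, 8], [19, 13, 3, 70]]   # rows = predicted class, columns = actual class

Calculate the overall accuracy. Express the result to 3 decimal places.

Accuracy = trace / total = (29+55+75+70=229) / 331 = 229/331 = 0.692

0.692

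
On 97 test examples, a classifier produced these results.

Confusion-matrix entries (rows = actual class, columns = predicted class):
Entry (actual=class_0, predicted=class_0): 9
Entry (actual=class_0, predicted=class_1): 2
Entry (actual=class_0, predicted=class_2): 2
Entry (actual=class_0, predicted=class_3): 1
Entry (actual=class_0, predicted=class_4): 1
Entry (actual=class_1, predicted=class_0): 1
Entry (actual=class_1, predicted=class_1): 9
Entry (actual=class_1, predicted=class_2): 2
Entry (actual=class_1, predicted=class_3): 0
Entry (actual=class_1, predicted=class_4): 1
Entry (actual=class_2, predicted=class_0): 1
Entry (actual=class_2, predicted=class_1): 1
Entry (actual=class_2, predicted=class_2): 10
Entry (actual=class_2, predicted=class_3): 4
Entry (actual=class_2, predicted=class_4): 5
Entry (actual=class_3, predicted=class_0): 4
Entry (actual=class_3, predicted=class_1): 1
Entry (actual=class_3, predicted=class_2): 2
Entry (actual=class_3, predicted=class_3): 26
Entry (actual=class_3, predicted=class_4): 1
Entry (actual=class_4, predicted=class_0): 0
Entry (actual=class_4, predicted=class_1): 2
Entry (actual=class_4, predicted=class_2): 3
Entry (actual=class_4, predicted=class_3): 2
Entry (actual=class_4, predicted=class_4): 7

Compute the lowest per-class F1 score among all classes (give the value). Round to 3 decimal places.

0.483

Per-class F1 score (2·TP/(2·TP+FP+FN)):
  class_0: TP=9, FP=1+1+4+0=6, FN=2+2+1+1=6 → 18/30 = 0.6000
  class_1: TP=9, FP=2+1+1+2=6, FN=1+2+0+1=4 → 18/28 = 0.6429
  class_2: TP=10, FP=2+2+2+3=9, FN=1+1+4+5=11 → 20/40 = 0.5000
  class_3: TP=26, FP=1+0+4+2=7, FN=4+1+2+1=8 → 52/67 = 0.7761
  class_4: TP=7, FP=1+1+5+1=8, FN=0+2+3+2=7 → 14/29 = 0.4828
Lowest is class 'class_4' with F1 score = 0.483.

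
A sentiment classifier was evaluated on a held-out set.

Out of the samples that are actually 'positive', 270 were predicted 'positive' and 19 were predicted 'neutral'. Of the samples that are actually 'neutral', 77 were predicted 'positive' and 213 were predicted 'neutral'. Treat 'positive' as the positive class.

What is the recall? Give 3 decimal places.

0.934

Recall = TP/(TP+FN) = 270/(270+19) = 270/289 = 0.934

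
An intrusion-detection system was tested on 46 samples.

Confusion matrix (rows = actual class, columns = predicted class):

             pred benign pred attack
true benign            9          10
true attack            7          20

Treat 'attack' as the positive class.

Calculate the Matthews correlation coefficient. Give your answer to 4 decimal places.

0.2217

MCC = (TP·TN − FP·FN) / √((TP+FP)(TP+FN)(TN+FP)(TN+FN))
Numerator = 20·9 − 10·7 = 110
Denominator = √(30·27·19·16) = √246240 = 496.2258
MCC = 110 / 496.2258 = 0.2217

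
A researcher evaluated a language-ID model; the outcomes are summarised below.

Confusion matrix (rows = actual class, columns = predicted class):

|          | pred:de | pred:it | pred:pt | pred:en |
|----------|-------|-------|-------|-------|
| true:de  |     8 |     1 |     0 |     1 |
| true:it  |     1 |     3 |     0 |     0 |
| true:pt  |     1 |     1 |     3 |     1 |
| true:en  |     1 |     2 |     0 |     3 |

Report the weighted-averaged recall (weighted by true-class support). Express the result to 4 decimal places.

Per-class recall (TP/(TP+FN)):
  de: TP=8, FN=1+0+1=2 → 8/10 = 0.80000
  it: TP=3, FN=1+0+0=1 → 3/4 = 0.75000
  pt: TP=3, FN=1+1+1=3 → 3/6 = 0.50000
  en: TP=3, FN=1+2+0=3 → 3/6 = 0.50000
Weighted-recall = Σ (supportᵢ/N)·recallᵢ with N=26: (10/26)·0.80000 + (4/26)·0.75000 + (6/26)·0.50000 + (6/26)·0.50000 = 0.6538

0.6538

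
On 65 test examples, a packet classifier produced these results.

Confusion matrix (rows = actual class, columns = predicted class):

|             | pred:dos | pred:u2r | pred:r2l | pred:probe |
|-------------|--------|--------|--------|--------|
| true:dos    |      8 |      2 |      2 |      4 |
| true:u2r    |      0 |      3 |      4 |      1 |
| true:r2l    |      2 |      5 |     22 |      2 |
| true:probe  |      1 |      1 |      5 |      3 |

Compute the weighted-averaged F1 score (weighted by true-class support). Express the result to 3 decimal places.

Per-class F1 score (2·TP/(2·TP+FP+FN)):
  dos: TP=8, FP=0+2+1=3, FN=2+2+4=8 → 16/27 = 0.5926
  u2r: TP=3, FP=2+5+1=8, FN=0+4+1=5 → 6/19 = 0.3158
  r2l: TP=22, FP=2+4+5=11, FN=2+5+2=9 → 44/64 = 0.6875
  probe: TP=3, FP=4+1+2=7, FN=1+1+5=7 → 6/20 = 0.3000
Weighted-F1 score = Σ (supportᵢ/N)·F1 scoreᵢ with N=65: (16/65)·0.5926 + (8/65)·0.3158 + (31/65)·0.6875 + (10/65)·0.3000 = 0.559

0.559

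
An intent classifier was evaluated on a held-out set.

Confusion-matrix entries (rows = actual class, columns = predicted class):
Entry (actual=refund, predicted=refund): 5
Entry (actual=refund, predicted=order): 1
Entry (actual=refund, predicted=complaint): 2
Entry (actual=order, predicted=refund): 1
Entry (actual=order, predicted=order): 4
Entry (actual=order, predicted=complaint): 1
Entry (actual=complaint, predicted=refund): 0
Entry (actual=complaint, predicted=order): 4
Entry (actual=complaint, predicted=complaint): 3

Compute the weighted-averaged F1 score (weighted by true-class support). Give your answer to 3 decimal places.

Per-class F1 score (2·TP/(2·TP+FP+FN)):
  refund: TP=5, FP=1+0=1, FN=1+2=3 → 10/14 = 0.7143
  order: TP=4, FP=1+4=5, FN=1+1=2 → 8/15 = 0.5333
  complaint: TP=3, FP=2+1=3, FN=0+4=4 → 6/13 = 0.4615
Weighted-F1 score = Σ (supportᵢ/N)·F1 scoreᵢ with N=21: (8/21)·0.7143 + (6/21)·0.5333 + (7/21)·0.4615 = 0.578

0.578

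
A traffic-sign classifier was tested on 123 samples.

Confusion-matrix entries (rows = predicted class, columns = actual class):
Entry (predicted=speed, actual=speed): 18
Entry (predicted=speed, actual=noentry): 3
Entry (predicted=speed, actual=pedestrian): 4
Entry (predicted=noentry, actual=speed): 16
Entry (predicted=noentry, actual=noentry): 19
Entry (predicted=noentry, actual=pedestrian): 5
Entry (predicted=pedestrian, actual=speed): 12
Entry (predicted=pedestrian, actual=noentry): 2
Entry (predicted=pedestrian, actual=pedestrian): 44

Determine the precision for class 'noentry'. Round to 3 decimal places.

One-vs-rest for 'noentry': TP = diagonal; FP = other classes predicted 'noentry'; FN = 'noentry' predicted as other.
precision = TP/(TP+FP).
noentry: TP=19, FP=16+5=21 → 19/40 = 0.4750

0.475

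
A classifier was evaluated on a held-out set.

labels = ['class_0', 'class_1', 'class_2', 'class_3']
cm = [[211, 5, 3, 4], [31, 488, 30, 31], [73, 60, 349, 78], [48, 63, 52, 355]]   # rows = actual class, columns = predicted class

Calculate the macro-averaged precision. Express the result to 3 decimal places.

Per-class precision (TP/(TP+FP)):
  class_0: TP=211, FP=31+73+48=152 → 211/363 = 0.5813
  class_1: TP=488, FP=5+60+63=128 → 488/616 = 0.7922
  class_2: TP=349, FP=3+30+52=85 → 349/434 = 0.8041
  class_3: TP=355, FP=4+31+78=113 → 355/468 = 0.7585
Macro-precision = mean = (0.5813 + 0.7922 + 0.8041 + 0.7585) / 4 = 0.734

0.734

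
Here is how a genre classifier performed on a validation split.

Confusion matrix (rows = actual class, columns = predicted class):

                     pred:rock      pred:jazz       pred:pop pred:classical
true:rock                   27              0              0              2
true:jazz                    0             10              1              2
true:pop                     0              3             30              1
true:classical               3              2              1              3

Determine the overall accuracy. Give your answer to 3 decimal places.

0.824

Accuracy = trace / total = (27+10+30+3=70) / 85 = 70/85 = 0.824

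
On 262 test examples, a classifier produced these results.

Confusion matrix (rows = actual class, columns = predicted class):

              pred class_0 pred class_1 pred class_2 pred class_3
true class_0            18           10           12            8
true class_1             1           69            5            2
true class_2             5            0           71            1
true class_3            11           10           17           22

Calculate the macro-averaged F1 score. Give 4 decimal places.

0.6296

Per-class F1 score (2·TP/(2·TP+FP+FN)):
  class_0: TP=18, FP=1+5+11=17, FN=10+12+8=30 → 36/83 = 0.43373
  class_1: TP=69, FP=10+0+10=20, FN=1+5+2=8 → 138/166 = 0.83133
  class_2: TP=71, FP=12+5+17=34, FN=5+0+1=6 → 142/182 = 0.78022
  class_3: TP=22, FP=8+2+1=11, FN=11+10+17=38 → 44/93 = 0.47312
Macro-F1 score = mean = (0.43373 + 0.83133 + 0.78022 + 0.47312) / 4 = 0.6296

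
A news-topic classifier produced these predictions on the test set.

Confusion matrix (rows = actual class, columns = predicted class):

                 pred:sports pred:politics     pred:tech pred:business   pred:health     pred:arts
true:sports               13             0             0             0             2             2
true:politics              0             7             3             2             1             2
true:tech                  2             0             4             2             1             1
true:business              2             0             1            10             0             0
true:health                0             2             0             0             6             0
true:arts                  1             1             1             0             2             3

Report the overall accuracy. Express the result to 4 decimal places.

0.6056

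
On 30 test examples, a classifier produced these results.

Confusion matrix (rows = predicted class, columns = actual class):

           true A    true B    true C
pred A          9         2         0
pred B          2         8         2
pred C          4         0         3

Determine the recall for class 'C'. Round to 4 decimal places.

0.6000

One-vs-rest for 'C': TP = diagonal; FP = other classes predicted 'C'; FN = 'C' predicted as other.
recall = TP/(TP+FN).
C: TP=3, FN=0+2=2 → 3/5 = 0.60000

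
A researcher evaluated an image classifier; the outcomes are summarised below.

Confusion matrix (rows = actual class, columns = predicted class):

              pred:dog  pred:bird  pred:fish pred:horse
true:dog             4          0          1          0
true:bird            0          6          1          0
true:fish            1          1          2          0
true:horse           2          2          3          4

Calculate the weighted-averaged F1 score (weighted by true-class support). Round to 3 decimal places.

0.589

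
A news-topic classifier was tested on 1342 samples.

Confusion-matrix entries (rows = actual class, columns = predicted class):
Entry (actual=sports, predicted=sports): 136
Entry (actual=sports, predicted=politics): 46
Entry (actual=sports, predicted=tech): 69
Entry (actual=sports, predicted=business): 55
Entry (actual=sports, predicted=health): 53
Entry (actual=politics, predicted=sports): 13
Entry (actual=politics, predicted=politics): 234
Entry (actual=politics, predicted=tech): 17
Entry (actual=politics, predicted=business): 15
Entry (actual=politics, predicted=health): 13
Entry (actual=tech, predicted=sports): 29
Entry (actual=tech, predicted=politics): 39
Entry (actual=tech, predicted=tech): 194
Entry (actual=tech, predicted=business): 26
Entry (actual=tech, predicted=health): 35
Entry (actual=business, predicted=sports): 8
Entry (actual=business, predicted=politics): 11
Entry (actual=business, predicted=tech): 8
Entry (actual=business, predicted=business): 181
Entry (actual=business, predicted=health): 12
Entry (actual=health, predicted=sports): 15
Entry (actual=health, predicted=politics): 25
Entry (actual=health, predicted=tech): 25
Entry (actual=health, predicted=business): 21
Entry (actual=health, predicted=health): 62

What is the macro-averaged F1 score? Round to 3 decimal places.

0.580

Per-class F1 score (2·TP/(2·TP+FP+FN)):
  sports: TP=136, FP=13+29+8+15=65, FN=46+69+55+53=223 → 272/560 = 0.4857
  politics: TP=234, FP=46+39+11+25=121, FN=13+17+15+13=58 → 468/647 = 0.7233
  tech: TP=194, FP=69+17+8+25=119, FN=29+39+26+35=129 → 388/636 = 0.6101
  business: TP=181, FP=55+15+26+21=117, FN=8+11+8+12=39 → 362/518 = 0.6988
  health: TP=62, FP=53+13+35+12=113, FN=15+25+25+21=86 → 124/323 = 0.3839
Macro-F1 score = mean = (0.4857 + 0.7233 + 0.6101 + 0.6988 + 0.3839) / 5 = 0.580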